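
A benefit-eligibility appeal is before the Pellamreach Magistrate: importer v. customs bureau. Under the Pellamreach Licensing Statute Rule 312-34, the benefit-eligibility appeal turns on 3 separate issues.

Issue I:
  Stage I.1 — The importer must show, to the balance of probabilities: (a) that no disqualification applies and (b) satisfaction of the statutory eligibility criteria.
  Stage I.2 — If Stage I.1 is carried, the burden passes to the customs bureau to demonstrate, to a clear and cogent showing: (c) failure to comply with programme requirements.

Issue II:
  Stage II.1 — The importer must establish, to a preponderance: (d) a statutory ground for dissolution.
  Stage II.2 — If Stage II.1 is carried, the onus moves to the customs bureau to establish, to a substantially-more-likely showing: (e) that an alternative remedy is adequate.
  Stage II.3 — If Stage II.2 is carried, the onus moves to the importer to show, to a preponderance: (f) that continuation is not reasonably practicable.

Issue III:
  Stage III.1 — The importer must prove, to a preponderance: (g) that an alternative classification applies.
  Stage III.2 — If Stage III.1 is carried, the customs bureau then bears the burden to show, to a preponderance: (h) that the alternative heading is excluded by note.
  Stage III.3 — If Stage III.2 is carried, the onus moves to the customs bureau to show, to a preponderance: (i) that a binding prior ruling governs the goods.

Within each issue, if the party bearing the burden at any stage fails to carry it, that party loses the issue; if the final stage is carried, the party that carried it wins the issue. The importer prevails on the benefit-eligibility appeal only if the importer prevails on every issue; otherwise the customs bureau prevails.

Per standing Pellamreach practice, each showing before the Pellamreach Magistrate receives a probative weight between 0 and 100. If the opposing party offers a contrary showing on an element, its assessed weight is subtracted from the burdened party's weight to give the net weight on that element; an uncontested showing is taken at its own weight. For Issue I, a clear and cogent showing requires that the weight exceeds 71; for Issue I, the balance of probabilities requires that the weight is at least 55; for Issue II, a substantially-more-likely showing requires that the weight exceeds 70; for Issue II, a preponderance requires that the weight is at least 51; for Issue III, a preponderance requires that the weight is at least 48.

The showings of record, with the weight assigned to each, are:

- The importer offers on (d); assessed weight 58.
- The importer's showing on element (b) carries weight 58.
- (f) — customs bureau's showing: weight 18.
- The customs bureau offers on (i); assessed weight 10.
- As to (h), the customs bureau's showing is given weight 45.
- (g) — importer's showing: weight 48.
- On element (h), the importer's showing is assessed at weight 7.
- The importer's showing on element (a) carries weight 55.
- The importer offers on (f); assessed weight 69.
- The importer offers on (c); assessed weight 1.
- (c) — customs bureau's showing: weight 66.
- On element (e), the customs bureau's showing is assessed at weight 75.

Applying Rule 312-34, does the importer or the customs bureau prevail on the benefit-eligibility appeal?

importer

— Issue I —
Stage I.1 — burden on importer; standard: the balance of probabilities (weight is at least 55).
    (a): 55 ≥ 55 [met]
    (b): 58 ≥ 55 [met]
  The importer carries Stage I.1; the customs bureau now bears the burden.
Stage I.2 — burden on customs bureau; standard: a clear and cogent showing (weight exceeds 71).
    (c): 66 − 1 = 65 ≤ 71 [not met]
  Stage I.2 not carried; the customs bureau fails its burden.
So the importer prevails on this issue.
— Issue II —
Stage II.1 — burden on importer; standard: a preponderance (weight is at least 51).
    (d): 58 ≥ 51 [met]
  Stage II.1 is satisfied; the onus moves to the customs bureau.
Stage II.2 — burden on customs bureau; standard: a substantially-more-likely showing (weight exceeds 70).
    (e): 75 > 70 [met]
  Stage II.2 carried; the burden shifts to the importer.
Stage II.3 — burden on importer; standard: a preponderance (weight is at least 51).
    (f): 69 − 18 = 51 ≥ 51 [met]
  The importer carries the last stage.
With every stage satisfied, the importer prevails on this issue.
— Issue III —
Stage III.1 — burden on importer; standard: a preponderance (weight is at least 48).
    (g): 48 ≥ 48 [met]
  All elements met. The burden passes to the customs bureau.
Stage III.2 — burden on customs bureau; standard: a preponderance (weight is at least 48).
    (h): 45 − 7 = 38 < 48 [not met]
  Not every element is met, so the customs bureau fails to carry Stage III.2.
So the importer prevails on this issue.
Per-issue: Issue I → importer; Issue II → importer; Issue III → importer. The importer must prevail on every issue; overall, the importer prevails.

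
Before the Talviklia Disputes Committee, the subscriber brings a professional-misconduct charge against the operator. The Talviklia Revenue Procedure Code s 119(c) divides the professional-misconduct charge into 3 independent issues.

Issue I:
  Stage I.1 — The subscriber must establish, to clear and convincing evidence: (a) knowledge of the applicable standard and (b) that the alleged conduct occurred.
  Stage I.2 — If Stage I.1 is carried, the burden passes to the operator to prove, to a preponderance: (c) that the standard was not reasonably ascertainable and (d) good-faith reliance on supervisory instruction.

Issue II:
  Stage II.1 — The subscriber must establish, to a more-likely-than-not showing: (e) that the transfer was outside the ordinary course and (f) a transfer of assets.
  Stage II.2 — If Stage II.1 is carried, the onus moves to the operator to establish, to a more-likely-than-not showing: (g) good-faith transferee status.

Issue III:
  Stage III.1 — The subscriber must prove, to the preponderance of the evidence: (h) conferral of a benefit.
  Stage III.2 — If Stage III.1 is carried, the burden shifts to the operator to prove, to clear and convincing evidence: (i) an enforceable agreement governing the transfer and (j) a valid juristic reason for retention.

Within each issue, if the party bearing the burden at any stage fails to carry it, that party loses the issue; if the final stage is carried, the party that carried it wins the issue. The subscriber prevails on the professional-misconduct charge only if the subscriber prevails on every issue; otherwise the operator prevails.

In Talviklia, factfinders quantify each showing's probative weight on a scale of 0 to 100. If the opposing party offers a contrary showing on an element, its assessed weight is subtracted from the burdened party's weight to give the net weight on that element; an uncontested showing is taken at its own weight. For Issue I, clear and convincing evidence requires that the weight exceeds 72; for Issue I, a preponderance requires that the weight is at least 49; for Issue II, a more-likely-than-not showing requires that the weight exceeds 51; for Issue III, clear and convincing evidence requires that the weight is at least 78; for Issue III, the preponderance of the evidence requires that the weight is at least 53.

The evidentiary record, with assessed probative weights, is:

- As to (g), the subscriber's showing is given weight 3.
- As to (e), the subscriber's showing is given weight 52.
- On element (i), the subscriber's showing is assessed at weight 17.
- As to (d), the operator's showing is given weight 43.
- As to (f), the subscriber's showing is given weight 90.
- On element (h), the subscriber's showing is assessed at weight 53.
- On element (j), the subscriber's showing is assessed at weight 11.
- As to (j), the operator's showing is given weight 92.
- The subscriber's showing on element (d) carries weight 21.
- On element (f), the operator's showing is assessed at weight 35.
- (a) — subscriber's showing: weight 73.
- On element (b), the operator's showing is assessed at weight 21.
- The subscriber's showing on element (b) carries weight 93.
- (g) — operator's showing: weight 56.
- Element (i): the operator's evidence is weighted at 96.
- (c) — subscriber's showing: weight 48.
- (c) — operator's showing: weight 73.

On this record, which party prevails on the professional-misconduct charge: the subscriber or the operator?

operator

— Issue I —
Stage I.1 (subscriber, clear and convincing evidence, weight exceeds 72): (a) 73 > 72 — meets; (b) net 93−21=72 ≤ 72 — fails.
  Not every element is met, so the subscriber fails to carry Stage I.1.
The analysis ends at Stage I.1; the operator prevails on this issue.
— Issue II —
Stage II.1 — burden on subscriber; standard: a more-likely-than-not showing (weight exceeds 51).
    (e): 52 > 51 [met]
    (f): 90 − 35 = 55 > 51 [met]
  Stage II.1 carried; the burden shifts to the operator.
Stage II.2 — burden on operator; standard: a more-likely-than-not showing (weight exceeds 51).
    (g): 56 − 3 = 53 > 51 [met]
  All elements met at the final stage.
All stages carried — the operator prevails on this issue.
— Issue III —
At Stage III.1 the subscriber must meet the preponderance of the evidence (weight is at least 53): on (h) the weight is 53, which does reach 53, so (h) meets the standard.
  Stage III.1 is satisfied; the onus moves to the operator.
At Stage III.2 the operator must meet clear and convincing evidence (weight is at least 78): on (i) the weight is 96 less the opposing 17 gives net 79, which does reach 78, so (i) meets the standard; on (j) the weight is 92 less the opposing 11 gives net 81, ≥ 78, so (j) meets the standard.
  All elements met at the final stage.
With every stage satisfied, the operator prevails on this issue.
Per-issue: Issue I → operator; Issue II → operator; Issue III → operator. The subscriber must prevail on every issue; overall, the operator prevails.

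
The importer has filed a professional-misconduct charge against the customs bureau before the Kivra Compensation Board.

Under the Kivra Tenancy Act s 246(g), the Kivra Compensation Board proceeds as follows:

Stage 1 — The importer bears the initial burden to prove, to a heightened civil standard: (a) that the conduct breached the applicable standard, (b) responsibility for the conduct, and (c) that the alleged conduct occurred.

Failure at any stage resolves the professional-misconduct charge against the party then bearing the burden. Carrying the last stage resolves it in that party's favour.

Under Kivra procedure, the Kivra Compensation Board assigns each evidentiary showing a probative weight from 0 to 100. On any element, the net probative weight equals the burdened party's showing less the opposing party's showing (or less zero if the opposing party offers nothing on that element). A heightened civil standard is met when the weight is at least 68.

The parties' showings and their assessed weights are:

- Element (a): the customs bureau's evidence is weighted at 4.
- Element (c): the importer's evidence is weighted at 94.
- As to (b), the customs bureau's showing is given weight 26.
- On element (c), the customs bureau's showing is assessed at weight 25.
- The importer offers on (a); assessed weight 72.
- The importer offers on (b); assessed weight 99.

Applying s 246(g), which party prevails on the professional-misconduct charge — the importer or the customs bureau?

Stage 1 (importer, a heightened civil standard, weight is at least 68): (a) net 72−4=68 ≥ 68 — meets; (b) net 99−26=73 ≥ 68 — meets; (c) net 94−25=69 ≥ 68 — meets.
  All elements met at the final stage.
All stages carried — the importer prevails.

importer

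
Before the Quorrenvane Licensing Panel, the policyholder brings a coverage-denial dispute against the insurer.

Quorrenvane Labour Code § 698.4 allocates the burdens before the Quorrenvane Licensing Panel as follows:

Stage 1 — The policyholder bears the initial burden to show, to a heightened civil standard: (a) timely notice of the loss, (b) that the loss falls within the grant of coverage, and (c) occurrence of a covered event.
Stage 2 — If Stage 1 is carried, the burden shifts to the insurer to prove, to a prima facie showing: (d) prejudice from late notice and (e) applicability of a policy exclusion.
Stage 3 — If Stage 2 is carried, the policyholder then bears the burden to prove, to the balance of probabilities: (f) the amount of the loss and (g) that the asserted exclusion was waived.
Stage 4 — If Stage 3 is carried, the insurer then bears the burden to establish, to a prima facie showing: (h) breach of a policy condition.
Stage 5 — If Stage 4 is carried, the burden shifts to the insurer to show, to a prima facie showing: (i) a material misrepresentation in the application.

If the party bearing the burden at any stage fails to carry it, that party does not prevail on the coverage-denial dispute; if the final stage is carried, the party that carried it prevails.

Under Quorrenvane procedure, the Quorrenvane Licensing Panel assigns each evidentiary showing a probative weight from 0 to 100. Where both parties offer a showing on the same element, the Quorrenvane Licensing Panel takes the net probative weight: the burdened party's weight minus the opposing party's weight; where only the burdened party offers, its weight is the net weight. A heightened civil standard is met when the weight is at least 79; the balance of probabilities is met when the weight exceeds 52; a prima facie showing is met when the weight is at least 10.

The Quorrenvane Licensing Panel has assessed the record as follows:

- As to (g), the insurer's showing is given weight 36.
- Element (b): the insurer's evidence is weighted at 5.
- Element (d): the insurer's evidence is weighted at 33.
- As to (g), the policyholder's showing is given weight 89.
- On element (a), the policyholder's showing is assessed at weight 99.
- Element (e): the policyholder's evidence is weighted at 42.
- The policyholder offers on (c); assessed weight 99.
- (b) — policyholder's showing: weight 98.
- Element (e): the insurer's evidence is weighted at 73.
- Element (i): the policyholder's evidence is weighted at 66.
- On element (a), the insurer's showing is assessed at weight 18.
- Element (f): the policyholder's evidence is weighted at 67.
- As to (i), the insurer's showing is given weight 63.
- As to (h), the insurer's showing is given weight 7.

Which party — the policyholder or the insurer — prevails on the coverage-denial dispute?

At Stage 1 the policyholder must meet a heightened civil standard (weight is at least 79): on (a) the weight is 99 less the opposing 18 gives net 81, ≥ 79, so (a) meets the standard; on (b) the weight is 98 less the opposing 5 gives net 93, which does reach 79, so (b) meets the standard; on (c) the weight is 99, which does reach 79, so (c) meets the standard.
  Stage 1 is satisfied; the onus moves to the insurer.
At Stage 2 the insurer must meet a prima facie showing (weight is at least 10): on (d) the weight is 33, ≥ 10, so (d) meets the standard; on (e) the weight is 73 less the opposing 42 gives net 31, which does reach 10, so (e) meets the standard.
  The insurer carries Stage 2; the policyholder now bears the burden.
At Stage 3 the policyholder must meet the balance of probabilities (weight exceeds 52): on (f) the weight is 67, which does exceed 52, so (f) meets the standard; on (g) the weight is 89 less the opposing 36 gives net 53, which does exceed 52, so (g) meets the standard.
  The policyholder carries Stage 3; the insurer now bears the burden.
At Stage 4 the insurer must meet a prima facie showing (weight is at least 10): on (h) the weight is 7, which does not reach 10, so (h) does not meet the standard.
  The insurer does not carry Stage 4.
So the policyholder prevails.

policyholder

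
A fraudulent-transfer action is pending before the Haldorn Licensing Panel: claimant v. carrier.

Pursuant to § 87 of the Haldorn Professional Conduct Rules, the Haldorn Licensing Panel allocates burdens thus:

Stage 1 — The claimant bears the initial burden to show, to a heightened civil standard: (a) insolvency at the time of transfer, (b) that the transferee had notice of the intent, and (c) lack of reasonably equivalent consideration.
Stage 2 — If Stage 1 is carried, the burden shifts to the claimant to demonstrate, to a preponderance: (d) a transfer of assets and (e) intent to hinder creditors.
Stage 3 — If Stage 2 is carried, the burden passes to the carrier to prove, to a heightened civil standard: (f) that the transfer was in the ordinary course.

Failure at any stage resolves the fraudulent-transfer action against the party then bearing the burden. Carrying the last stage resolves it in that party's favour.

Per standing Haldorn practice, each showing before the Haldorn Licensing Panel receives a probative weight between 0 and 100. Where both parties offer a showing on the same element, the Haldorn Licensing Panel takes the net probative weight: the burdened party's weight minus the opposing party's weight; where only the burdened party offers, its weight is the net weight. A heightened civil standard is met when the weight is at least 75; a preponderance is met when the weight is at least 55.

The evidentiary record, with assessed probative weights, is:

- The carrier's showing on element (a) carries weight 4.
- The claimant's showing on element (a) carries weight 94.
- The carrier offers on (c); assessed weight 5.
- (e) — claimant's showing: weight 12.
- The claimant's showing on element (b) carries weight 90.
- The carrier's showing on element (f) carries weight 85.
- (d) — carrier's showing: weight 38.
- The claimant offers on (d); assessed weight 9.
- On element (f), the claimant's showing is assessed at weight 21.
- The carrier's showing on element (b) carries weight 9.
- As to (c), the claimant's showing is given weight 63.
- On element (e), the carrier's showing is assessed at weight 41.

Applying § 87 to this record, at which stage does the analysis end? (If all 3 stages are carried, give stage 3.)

stage 1

At Stage 1 the claimant must meet a heightened civil standard (weight is at least 75): on (a) the weight is 94 less the opposing 4 gives net 90, ≥ 75, so (a) meets the standard; on (b) the weight is 90 less the opposing 9 gives net 81, which does reach 75, so (b) meets the standard; on (c) the weight is 63 less the opposing 5 gives net 58, which does not reach 75, so (c) does not meet the standard.
  Stage 1 not carried; the claimant fails its burden.
So the carrier prevails.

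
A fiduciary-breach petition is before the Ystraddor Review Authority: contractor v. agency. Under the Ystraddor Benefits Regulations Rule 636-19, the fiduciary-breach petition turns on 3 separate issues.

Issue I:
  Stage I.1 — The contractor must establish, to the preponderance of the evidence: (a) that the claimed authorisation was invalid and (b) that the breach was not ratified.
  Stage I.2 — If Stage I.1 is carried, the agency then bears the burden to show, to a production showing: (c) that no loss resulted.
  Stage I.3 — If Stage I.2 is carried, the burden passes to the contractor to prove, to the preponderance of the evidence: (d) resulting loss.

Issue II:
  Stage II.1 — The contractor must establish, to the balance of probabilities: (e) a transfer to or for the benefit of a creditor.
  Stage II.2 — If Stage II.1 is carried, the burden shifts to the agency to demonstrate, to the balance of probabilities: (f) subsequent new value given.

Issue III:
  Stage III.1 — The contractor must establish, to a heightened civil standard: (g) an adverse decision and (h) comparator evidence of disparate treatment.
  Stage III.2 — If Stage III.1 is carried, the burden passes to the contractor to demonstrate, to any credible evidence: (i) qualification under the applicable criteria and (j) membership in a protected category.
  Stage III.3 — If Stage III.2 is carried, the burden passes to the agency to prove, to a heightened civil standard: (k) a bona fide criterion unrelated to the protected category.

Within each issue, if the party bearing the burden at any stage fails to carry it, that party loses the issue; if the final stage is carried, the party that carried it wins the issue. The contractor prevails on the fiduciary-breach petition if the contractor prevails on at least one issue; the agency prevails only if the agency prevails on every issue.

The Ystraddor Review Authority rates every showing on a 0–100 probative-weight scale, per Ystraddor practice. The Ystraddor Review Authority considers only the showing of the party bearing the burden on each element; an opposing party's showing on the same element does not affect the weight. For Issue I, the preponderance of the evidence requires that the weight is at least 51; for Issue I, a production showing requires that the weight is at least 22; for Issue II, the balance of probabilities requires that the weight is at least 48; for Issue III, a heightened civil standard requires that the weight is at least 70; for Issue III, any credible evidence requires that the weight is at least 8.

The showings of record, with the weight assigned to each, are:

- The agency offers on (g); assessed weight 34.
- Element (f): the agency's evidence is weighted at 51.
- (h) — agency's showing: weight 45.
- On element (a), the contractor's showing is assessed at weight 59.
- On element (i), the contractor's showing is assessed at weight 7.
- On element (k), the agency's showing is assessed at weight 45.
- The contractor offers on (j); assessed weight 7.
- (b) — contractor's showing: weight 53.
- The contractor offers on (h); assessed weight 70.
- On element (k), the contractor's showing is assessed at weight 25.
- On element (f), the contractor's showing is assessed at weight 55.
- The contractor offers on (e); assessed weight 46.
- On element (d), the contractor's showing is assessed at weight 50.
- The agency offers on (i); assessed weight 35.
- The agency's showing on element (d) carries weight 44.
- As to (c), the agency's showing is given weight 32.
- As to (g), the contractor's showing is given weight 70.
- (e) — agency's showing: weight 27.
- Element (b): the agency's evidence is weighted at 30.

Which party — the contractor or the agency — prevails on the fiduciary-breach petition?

agency

— Issue I —
Stage I.1 (contractor, the preponderance of the evidence, weight is at least 51): (a) 59 ≥ 51 — meets; (b) 53 (agency's 30 disregarded) ≥ 51 — meets.
  All elements met. The burden passes to the agency.
Stage I.2 (agency, a production showing, weight is at least 22): (c) 32 ≥ 22 — meets.
  All elements met. The burden passes to the contractor.
Stage I.3 (contractor, the preponderance of the evidence, weight is at least 51): (d) 50 (agency's 44 disregarded) < 51 — fails.
  The contractor does not carry Stage I.3.
So the agency prevails on this issue.
— Issue II —
Stage II.1 — burden on contractor; standard: the balance of probabilities (weight is at least 48).
    (e): 46 (agency's 27 disregarded) < 48 [not met]
  Not every element is met, so the contractor fails to carry Stage II.1.
The analysis ends at Stage II.1; the agency prevails on this issue.
— Issue III —
Stage III.1 — burden on contractor; standard: a heightened civil standard (weight is at least 70).
    (g): 70 (agency's 34 disregarded) ≥ 70 [met]
    (h): 70 (agency's 45 disregarded) ≥ 70 [met]
  Stage III.1 is satisfied; the contractor continues to bear the burden.
Stage III.2 — burden on contractor; standard: any credible evidence (weight is at least 8).
    (i): 7 (agency's 35 disregarded) < 8 [not met]
    (j): 7 < 8 [not met]
  Not every element is met, so the contractor fails to carry Stage III.2.
So the agency prevails on this issue.
Per-issue: Issue I → agency; Issue II → agency; Issue III → agency. The contractor must prevail on at least one issue; overall, the agency prevails.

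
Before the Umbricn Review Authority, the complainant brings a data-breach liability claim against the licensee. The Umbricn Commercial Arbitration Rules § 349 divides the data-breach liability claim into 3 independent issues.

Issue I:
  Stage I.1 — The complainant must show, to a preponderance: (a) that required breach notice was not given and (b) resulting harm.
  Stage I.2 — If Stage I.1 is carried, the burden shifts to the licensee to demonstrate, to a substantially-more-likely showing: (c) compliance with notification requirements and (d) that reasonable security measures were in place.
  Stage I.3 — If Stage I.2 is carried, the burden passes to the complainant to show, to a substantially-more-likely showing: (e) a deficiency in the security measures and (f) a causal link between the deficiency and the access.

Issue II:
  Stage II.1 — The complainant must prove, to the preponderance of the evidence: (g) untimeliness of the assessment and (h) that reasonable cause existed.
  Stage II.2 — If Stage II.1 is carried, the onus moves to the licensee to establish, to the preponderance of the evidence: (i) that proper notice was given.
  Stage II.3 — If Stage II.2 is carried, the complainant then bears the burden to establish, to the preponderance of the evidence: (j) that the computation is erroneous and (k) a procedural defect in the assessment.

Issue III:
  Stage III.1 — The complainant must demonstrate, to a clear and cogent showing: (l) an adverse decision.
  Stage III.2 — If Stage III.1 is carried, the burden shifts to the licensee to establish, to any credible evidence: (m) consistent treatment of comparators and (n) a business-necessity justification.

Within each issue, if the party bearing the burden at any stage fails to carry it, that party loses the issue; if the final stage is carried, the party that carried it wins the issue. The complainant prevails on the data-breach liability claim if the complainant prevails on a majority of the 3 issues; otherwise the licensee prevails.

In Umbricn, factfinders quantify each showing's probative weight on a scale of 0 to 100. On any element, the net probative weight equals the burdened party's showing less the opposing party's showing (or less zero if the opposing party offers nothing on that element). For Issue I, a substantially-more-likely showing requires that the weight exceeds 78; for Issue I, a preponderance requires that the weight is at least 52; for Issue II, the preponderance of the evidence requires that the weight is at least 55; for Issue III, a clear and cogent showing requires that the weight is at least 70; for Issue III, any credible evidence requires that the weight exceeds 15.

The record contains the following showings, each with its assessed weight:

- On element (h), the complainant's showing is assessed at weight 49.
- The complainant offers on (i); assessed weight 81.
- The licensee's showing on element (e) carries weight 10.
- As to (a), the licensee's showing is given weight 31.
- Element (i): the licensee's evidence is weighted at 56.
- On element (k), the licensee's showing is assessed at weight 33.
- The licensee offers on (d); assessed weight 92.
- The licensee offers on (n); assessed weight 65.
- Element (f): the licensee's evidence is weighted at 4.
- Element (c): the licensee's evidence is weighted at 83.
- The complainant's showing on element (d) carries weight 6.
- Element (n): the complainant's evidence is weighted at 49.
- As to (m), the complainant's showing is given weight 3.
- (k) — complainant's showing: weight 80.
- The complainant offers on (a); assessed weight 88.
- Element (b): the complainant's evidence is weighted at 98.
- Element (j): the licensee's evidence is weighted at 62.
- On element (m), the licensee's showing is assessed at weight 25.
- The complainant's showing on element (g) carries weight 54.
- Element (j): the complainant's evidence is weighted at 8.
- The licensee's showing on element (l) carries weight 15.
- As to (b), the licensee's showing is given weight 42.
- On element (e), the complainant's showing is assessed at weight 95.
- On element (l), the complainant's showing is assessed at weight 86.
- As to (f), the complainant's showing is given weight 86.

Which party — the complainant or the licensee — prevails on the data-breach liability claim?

— Issue I —
Stage I.1 — burden on complainant; standard: a preponderance (weight is at least 52).
    (a): 88 − 31 = 57 ≥ 52 [met]
    (b): 98 − 42 = 56 ≥ 52 [met]
  Stage I.1 carried; the burden shifts to the licensee.
Stage I.2 — burden on licensee; standard: a substantially-more-likely showing (weight exceeds 78).
    (c): 83 > 78 [met]
    (d): 92 − 6 = 86 > 78 [met]
  Stage I.2 carried; the burden shifts to the complainant.
Stage I.3 — burden on complainant; standard: a substantially-more-likely showing (weight exceeds 78).
    (e): 95 − 10 = 85 > 78 [met]
    (f): 86 − 4 = 82 > 78 [met]
  Stage I.3 carried; the final stage is satisfied.
With every stage satisfied, the complainant prevails on this issue.
— Issue II —
At Stage II.1 the complainant must meet the preponderance of the evidence (weight is at least 55): on (g) the weight is 54, < 55, so (g) does not meet the standard; on (h) the weight is 49, which does not reach 55, so (h) does not meet the standard.
  Stage II.1 not carried; the complainant fails its burden.
The analysis ends at Stage II.1; the licensee prevails on this issue.
— Issue III —
Stage III.1 — burden on complainant; standard: a clear and cogent showing (weight is at least 70).
    (l): 86 − 15 = 71 ≥ 70 [met]
  The complainant carries Stage III.1; the licensee now bears the burden.
Stage III.2 — burden on licensee; standard: any credible evidence (weight exceeds 15).
    (m): 25 − 3 = 22 > 15 [met]
    (n): 65 − 49 = 16 > 15 [met]
  The licensee carries the last stage.
All stages carried — the licensee prevails on this issue.
Per-issue: Issue I → complainant; Issue II → licensee; Issue III → licensee. The complainant must prevail on a majority of issues; overall, the licensee prevails.

licensee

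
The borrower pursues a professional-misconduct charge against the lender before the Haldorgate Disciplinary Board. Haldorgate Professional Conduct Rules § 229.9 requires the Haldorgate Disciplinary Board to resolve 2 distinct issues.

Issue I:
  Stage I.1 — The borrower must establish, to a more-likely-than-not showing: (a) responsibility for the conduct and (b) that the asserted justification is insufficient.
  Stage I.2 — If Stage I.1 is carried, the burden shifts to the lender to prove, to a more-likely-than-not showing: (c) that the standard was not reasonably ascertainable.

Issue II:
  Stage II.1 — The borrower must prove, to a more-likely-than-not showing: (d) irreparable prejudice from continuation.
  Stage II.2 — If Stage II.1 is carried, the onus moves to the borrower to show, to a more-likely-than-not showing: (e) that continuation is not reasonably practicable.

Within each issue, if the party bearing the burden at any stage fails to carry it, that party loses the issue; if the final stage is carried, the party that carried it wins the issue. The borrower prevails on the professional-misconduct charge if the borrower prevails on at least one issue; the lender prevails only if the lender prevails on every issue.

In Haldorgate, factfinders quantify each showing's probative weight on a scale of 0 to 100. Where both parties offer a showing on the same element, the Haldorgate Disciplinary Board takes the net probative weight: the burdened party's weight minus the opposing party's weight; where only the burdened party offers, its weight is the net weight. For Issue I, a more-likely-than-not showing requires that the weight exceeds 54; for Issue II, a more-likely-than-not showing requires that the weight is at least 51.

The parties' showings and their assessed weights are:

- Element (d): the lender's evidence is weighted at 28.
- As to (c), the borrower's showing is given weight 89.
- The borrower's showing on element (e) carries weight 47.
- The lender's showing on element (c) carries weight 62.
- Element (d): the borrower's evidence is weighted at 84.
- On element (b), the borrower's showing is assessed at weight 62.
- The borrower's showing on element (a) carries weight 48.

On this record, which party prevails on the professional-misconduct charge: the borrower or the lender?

lender

— Issue I —
Stage I.1 — burden on borrower; standard: a more-likely-than-not showing (weight exceeds 54).
    (a): 48 ≤ 54 [not met]
    (b): 62 > 54 [met]
  Stage I.1 not carried; the borrower fails its burden.
So the lender prevails on this issue.
— Issue II —
Stage II.1 — burden on borrower; standard: a more-likely-than-not showing (weight is at least 51).
    (d): 84 − 28 = 56 ≥ 51 [met]
  Stage II.1 carried; the burden remains with the borrower.
Stage II.2 — burden on borrower; standard: a more-likely-than-not showing (weight is at least 51).
    (e): 47 < 51 [not met]
  Stage II.2 not carried; the borrower fails its burden.
The analysis ends at Stage II.2; the lender prevails on this issue.
Per-issue: Issue I → lender; Issue II → lender. The borrower must prevail on at least one issue; overall, the lender prevails.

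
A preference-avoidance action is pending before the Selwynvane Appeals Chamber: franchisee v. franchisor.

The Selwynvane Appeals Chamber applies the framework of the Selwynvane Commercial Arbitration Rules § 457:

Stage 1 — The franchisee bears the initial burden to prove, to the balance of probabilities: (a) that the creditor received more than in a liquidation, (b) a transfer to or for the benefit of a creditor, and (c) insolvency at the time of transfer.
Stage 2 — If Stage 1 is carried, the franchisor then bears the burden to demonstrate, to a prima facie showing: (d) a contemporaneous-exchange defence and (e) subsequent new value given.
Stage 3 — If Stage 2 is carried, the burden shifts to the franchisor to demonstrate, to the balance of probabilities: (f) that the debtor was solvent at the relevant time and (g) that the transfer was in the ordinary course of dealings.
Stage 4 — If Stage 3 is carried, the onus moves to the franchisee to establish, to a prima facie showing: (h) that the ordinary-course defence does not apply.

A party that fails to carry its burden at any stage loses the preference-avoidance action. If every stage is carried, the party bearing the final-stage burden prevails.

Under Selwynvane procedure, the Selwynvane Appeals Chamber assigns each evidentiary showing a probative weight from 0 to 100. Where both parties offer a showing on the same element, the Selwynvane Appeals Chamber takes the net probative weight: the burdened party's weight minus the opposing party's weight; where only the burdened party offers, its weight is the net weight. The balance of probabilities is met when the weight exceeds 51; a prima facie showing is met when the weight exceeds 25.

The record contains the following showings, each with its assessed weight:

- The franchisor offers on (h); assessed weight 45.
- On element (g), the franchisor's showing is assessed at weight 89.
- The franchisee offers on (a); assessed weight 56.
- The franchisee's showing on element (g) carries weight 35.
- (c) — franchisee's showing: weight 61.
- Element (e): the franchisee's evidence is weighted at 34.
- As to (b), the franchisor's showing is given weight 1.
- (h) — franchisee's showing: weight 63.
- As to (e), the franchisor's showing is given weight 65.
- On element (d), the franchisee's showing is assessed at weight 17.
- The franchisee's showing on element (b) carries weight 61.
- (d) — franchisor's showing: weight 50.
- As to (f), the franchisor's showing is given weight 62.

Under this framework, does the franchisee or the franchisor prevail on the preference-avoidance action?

franchisor

At Stage 1 the franchisee must meet the balance of probabilities (weight exceeds 51): on (a) the weight is 56, which does exceed 51, so (a) meets the standard; on (b) the weight is 61 less the opposing 1 gives net 60, > 51, so (b) meets the standard; on (c) the weight is 61, > 51, so (c) meets the standard.
  Stage 1 is satisfied; the onus moves to the franchisor.
At Stage 2 the franchisor must meet a prima facie showing (weight exceeds 25): on (d) the weight is 50 less the opposing 17 gives net 33, which does exceed 25, so (d) meets the standard; on (e) the weight is 65 less the opposing 34 gives net 31, which does exceed 25, so (e) meets the standard.
  Stage 2 carried; the burden remains with the franchisor.
At Stage 3 the franchisor must meet the balance of probabilities (weight exceeds 51): on (f) the weight is 62, > 51, so (f) meets the standard; on (g) the weight is 89 less the opposing 35 gives net 54, which does exceed 51, so (g) meets the standard.
  Stage 3 carried; the burden shifts to the franchisee.
At Stage 4 the franchisee must meet a prima facie showing (weight exceeds 25): on (h) the weight is 63 less the opposing 45 gives net 18, ≤ 25, so (h) does not meet the standard.
  Stage 4 not carried; the franchisee fails its burden.
So the franchisor prevails.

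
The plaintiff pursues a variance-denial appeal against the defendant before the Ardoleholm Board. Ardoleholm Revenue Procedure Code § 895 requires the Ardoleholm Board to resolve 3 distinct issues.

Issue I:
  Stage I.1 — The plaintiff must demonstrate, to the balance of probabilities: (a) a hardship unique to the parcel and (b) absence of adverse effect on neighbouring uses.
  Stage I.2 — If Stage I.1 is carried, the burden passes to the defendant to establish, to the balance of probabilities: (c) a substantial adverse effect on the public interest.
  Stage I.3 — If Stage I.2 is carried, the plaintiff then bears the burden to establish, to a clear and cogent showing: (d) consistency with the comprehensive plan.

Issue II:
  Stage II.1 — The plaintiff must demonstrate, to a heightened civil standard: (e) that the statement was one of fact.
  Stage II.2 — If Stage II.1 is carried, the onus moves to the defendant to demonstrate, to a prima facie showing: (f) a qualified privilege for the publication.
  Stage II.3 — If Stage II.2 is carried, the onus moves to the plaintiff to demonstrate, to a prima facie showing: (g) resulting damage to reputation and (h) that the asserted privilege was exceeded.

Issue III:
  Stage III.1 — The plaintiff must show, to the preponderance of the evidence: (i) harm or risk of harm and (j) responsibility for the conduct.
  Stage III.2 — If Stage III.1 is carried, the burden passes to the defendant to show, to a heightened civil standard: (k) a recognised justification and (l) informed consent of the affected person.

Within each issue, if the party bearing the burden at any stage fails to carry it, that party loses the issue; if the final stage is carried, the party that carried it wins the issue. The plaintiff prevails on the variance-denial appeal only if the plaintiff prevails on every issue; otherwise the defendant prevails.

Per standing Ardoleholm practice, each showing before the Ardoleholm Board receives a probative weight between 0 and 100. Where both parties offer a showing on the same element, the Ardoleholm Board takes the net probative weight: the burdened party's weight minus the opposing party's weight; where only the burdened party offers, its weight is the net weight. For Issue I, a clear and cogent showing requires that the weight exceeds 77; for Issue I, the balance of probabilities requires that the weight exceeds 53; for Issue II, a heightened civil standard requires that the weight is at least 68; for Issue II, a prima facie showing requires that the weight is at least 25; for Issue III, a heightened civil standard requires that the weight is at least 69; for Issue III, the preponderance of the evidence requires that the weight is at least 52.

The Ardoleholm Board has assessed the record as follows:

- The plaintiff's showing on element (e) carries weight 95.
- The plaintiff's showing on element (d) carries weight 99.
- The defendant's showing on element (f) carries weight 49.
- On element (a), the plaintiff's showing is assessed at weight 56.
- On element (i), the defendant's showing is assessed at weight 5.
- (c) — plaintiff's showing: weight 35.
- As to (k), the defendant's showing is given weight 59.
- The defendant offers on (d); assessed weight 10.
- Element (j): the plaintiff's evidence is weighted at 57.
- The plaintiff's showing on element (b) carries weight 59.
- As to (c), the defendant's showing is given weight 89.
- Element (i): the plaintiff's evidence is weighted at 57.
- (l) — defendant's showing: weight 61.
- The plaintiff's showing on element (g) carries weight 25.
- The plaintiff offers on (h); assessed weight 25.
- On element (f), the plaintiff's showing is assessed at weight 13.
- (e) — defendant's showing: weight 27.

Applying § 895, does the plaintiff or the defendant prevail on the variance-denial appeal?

plaintiff

— Issue I —
Stage I.1 — burden on plaintiff; standard: the balance of probabilities (weight exceeds 53).
    (a): 56 > 53 [met]
    (b): 59 > 53 [met]
  Stage I.1 is satisfied; the onus moves to the defendant.
Stage I.2 — burden on defendant; standard: the balance of probabilities (weight exceeds 53).
    (c): 89 − 35 = 54 > 53 [met]
  Stage I.2 carried; the burden shifts to the plaintiff.
Stage I.3 — burden on plaintiff; standard: a clear and cogent showing (weight exceeds 77).
    (d): 99 − 10 = 89 > 77 [met]
  All elements met at the final stage.
All stages carried — the plaintiff prevails on this issue.
— Issue II —
Stage II.1 (plaintiff, a heightened civil standard, weight is at least 68): (e) net 95−27=68 ≥ 68 — meets.
  Stage II.1 is satisfied; the onus moves to the defendant.
Stage II.2 (defendant, a prima facie showing, weight is at least 25): (f) net 49−13=36 ≥ 25 — meets.
  All elements met. The burden passes to the plaintiff.
Stage II.3 (plaintiff, a prima facie showing, weight is at least 25): (g) 25 ≥ 25 — meets; (h) 25 ≥ 25 — meets.
  Stage II.3 carried; the final stage is satisfied.
With every stage satisfied, the plaintiff prevails on this issue.
— Issue III —
Stage III.1 — burden on plaintiff; standard: the preponderance of the evidence (weight is at least 52).
    (i): 57 − 5 = 52 ≥ 52 [met]
    (j): 57 ≥ 52 [met]
  Stage III.1 carried; the burden shifts to the defendant.
Stage III.2 — burden on defendant; standard: a heightened civil standard (weight is at least 69).
    (k): 59 < 69 [not met]
    (l): 61 < 69 [not met]
  Stage III.2 not carried; the defendant fails its burden.
The plaintiff prevails on this issue.
Per-issue: Issue I → plaintiff; Issue II → plaintiff; Issue III → plaintiff. The plaintiff must prevail on every issue; overall, the plaintiff prevails.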